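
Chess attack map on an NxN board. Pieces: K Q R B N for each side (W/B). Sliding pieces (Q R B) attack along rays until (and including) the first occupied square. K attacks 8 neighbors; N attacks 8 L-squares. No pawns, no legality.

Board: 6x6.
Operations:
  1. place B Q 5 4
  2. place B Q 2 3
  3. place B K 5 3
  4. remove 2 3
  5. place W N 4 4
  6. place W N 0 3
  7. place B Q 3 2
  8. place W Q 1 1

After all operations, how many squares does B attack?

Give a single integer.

Op 1: place BQ@(5,4)
Op 2: place BQ@(2,3)
Op 3: place BK@(5,3)
Op 4: remove (2,3)
Op 5: place WN@(4,4)
Op 6: place WN@(0,3)
Op 7: place BQ@(3,2)
Op 8: place WQ@(1,1)
Per-piece attacks for B:
  BQ@(3,2): attacks (3,3) (3,4) (3,5) (3,1) (3,0) (4,2) (5,2) (2,2) (1,2) (0,2) (4,3) (5,4) (4,1) (5,0) (2,3) (1,4) (0,5) (2,1) (1,0) [ray(1,1) blocked at (5,4)]
  BK@(5,3): attacks (5,4) (5,2) (4,3) (4,4) (4,2)
  BQ@(5,4): attacks (5,5) (5,3) (4,4) (4,5) (4,3) (3,2) [ray(0,-1) blocked at (5,3); ray(-1,0) blocked at (4,4); ray(-1,-1) blocked at (3,2)]
Union (24 distinct): (0,2) (0,5) (1,0) (1,2) (1,4) (2,1) (2,2) (2,3) (3,0) (3,1) (3,2) (3,3) (3,4) (3,5) (4,1) (4,2) (4,3) (4,4) (4,5) (5,0) (5,2) (5,3) (5,4) (5,5)

Answer: 24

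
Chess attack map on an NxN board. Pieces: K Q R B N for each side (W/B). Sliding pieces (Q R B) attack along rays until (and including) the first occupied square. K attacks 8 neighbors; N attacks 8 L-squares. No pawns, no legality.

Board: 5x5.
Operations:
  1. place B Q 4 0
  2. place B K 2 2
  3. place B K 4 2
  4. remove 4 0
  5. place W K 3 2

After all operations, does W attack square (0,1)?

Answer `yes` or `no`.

Answer: no

Derivation:
Op 1: place BQ@(4,0)
Op 2: place BK@(2,2)
Op 3: place BK@(4,2)
Op 4: remove (4,0)
Op 5: place WK@(3,2)
Per-piece attacks for W:
  WK@(3,2): attacks (3,3) (3,1) (4,2) (2,2) (4,3) (4,1) (2,3) (2,1)
W attacks (0,1): no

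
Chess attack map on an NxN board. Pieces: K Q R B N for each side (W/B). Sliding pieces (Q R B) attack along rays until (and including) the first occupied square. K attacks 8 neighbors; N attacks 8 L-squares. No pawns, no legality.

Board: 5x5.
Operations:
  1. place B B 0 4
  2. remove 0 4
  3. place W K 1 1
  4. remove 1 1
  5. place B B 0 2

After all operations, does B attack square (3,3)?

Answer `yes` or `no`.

Op 1: place BB@(0,4)
Op 2: remove (0,4)
Op 3: place WK@(1,1)
Op 4: remove (1,1)
Op 5: place BB@(0,2)
Per-piece attacks for B:
  BB@(0,2): attacks (1,3) (2,4) (1,1) (2,0)
B attacks (3,3): no

Answer: no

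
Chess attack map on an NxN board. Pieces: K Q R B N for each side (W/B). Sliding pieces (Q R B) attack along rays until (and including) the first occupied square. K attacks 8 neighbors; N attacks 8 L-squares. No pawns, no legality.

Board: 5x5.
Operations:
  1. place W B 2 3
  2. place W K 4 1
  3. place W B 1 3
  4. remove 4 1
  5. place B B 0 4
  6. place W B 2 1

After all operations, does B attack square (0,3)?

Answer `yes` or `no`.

Answer: no

Derivation:
Op 1: place WB@(2,3)
Op 2: place WK@(4,1)
Op 3: place WB@(1,3)
Op 4: remove (4,1)
Op 5: place BB@(0,4)
Op 6: place WB@(2,1)
Per-piece attacks for B:
  BB@(0,4): attacks (1,3) [ray(1,-1) blocked at (1,3)]
B attacks (0,3): no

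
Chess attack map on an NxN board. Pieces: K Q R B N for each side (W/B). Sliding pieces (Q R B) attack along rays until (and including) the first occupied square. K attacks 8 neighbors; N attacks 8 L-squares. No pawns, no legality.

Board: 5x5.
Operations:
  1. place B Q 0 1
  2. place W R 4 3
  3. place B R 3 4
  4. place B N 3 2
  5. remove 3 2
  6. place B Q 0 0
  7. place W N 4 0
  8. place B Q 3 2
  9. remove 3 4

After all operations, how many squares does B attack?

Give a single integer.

Op 1: place BQ@(0,1)
Op 2: place WR@(4,3)
Op 3: place BR@(3,4)
Op 4: place BN@(3,2)
Op 5: remove (3,2)
Op 6: place BQ@(0,0)
Op 7: place WN@(4,0)
Op 8: place BQ@(3,2)
Op 9: remove (3,4)
Per-piece attacks for B:
  BQ@(0,0): attacks (0,1) (1,0) (2,0) (3,0) (4,0) (1,1) (2,2) (3,3) (4,4) [ray(0,1) blocked at (0,1); ray(1,0) blocked at (4,0)]
  BQ@(0,1): attacks (0,2) (0,3) (0,4) (0,0) (1,1) (2,1) (3,1) (4,1) (1,2) (2,3) (3,4) (1,0) [ray(0,-1) blocked at (0,0)]
  BQ@(3,2): attacks (3,3) (3,4) (3,1) (3,0) (4,2) (2,2) (1,2) (0,2) (4,3) (4,1) (2,3) (1,4) (2,1) (1,0) [ray(1,1) blocked at (4,3)]
Union (22 distinct): (0,0) (0,1) (0,2) (0,3) (0,4) (1,0) (1,1) (1,2) (1,4) (2,0) (2,1) (2,2) (2,3) (3,0) (3,1) (3,3) (3,4) (4,0) (4,1) (4,2) (4,3) (4,4)

Answer: 22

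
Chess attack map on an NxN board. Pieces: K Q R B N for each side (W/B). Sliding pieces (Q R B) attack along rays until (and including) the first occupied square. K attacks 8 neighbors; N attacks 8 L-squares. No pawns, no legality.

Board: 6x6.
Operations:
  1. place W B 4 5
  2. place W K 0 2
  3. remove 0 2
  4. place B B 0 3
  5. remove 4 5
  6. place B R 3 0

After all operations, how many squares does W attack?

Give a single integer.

Op 1: place WB@(4,5)
Op 2: place WK@(0,2)
Op 3: remove (0,2)
Op 4: place BB@(0,3)
Op 5: remove (4,5)
Op 6: place BR@(3,0)
Per-piece attacks for W:
Union (0 distinct): (none)

Answer: 0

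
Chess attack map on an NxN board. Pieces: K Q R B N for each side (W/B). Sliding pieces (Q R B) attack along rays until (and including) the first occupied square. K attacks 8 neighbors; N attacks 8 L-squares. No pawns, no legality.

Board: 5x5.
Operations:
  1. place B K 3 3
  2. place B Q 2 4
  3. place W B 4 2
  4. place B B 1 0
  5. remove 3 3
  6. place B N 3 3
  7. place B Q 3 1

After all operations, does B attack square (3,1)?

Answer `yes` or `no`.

Op 1: place BK@(3,3)
Op 2: place BQ@(2,4)
Op 3: place WB@(4,2)
Op 4: place BB@(1,0)
Op 5: remove (3,3)
Op 6: place BN@(3,3)
Op 7: place BQ@(3,1)
Per-piece attacks for B:
  BB@(1,0): attacks (2,1) (3,2) (4,3) (0,1)
  BQ@(2,4): attacks (2,3) (2,2) (2,1) (2,0) (3,4) (4,4) (1,4) (0,4) (3,3) (1,3) (0,2) [ray(1,-1) blocked at (3,3)]
  BQ@(3,1): attacks (3,2) (3,3) (3,0) (4,1) (2,1) (1,1) (0,1) (4,2) (4,0) (2,2) (1,3) (0,4) (2,0) [ray(0,1) blocked at (3,3); ray(1,1) blocked at (4,2)]
  BN@(3,3): attacks (1,4) (4,1) (2,1) (1,2)
B attacks (3,1): no

Answer: no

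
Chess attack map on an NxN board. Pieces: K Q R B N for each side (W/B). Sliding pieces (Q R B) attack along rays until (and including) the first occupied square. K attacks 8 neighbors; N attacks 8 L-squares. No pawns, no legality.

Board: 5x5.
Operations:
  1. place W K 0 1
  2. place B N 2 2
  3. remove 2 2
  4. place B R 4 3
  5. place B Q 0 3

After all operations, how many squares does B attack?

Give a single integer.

Op 1: place WK@(0,1)
Op 2: place BN@(2,2)
Op 3: remove (2,2)
Op 4: place BR@(4,3)
Op 5: place BQ@(0,3)
Per-piece attacks for B:
  BQ@(0,3): attacks (0,4) (0,2) (0,1) (1,3) (2,3) (3,3) (4,3) (1,4) (1,2) (2,1) (3,0) [ray(0,-1) blocked at (0,1); ray(1,0) blocked at (4,3)]
  BR@(4,3): attacks (4,4) (4,2) (4,1) (4,0) (3,3) (2,3) (1,3) (0,3) [ray(-1,0) blocked at (0,3)]
Union (16 distinct): (0,1) (0,2) (0,3) (0,4) (1,2) (1,3) (1,4) (2,1) (2,3) (3,0) (3,3) (4,0) (4,1) (4,2) (4,3) (4,4)

Answer: 16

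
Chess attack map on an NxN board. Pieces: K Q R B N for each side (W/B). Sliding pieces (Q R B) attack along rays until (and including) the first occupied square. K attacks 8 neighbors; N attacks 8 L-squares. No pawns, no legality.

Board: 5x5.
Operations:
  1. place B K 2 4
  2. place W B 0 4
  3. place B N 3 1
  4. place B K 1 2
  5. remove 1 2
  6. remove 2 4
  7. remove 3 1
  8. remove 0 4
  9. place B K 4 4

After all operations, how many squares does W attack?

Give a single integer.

Answer: 0

Derivation:
Op 1: place BK@(2,4)
Op 2: place WB@(0,4)
Op 3: place BN@(3,1)
Op 4: place BK@(1,2)
Op 5: remove (1,2)
Op 6: remove (2,4)
Op 7: remove (3,1)
Op 8: remove (0,4)
Op 9: place BK@(4,4)
Per-piece attacks for W:
Union (0 distinct): (none)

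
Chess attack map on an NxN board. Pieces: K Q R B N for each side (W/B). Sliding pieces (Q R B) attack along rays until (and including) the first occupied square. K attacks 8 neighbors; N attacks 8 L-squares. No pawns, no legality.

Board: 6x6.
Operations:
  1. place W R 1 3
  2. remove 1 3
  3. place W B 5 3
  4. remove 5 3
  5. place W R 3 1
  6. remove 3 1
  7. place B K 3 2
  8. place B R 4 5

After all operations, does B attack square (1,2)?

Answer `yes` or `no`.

Op 1: place WR@(1,3)
Op 2: remove (1,3)
Op 3: place WB@(5,3)
Op 4: remove (5,3)
Op 5: place WR@(3,1)
Op 6: remove (3,1)
Op 7: place BK@(3,2)
Op 8: place BR@(4,5)
Per-piece attacks for B:
  BK@(3,2): attacks (3,3) (3,1) (4,2) (2,2) (4,3) (4,1) (2,3) (2,1)
  BR@(4,5): attacks (4,4) (4,3) (4,2) (4,1) (4,0) (5,5) (3,5) (2,5) (1,5) (0,5)
B attacks (1,2): no

Answer: no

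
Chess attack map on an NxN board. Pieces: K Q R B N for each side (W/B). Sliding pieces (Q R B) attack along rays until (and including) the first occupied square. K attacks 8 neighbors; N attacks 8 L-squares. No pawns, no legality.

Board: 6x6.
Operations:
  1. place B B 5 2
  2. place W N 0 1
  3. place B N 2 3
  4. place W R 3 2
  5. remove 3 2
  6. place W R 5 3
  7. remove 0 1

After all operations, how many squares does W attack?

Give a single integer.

Answer: 6

Derivation:
Op 1: place BB@(5,2)
Op 2: place WN@(0,1)
Op 3: place BN@(2,3)
Op 4: place WR@(3,2)
Op 5: remove (3,2)
Op 6: place WR@(5,3)
Op 7: remove (0,1)
Per-piece attacks for W:
  WR@(5,3): attacks (5,4) (5,5) (5,2) (4,3) (3,3) (2,3) [ray(0,-1) blocked at (5,2); ray(-1,0) blocked at (2,3)]
Union (6 distinct): (2,3) (3,3) (4,3) (5,2) (5,4) (5,5)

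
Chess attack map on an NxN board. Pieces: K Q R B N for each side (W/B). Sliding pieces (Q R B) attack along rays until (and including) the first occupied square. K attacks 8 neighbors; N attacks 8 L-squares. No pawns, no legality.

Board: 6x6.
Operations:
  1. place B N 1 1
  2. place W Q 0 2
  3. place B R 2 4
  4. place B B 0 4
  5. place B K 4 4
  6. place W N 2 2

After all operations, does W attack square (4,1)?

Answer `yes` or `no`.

Answer: yes

Derivation:
Op 1: place BN@(1,1)
Op 2: place WQ@(0,2)
Op 3: place BR@(2,4)
Op 4: place BB@(0,4)
Op 5: place BK@(4,4)
Op 6: place WN@(2,2)
Per-piece attacks for W:
  WQ@(0,2): attacks (0,3) (0,4) (0,1) (0,0) (1,2) (2,2) (1,3) (2,4) (1,1) [ray(0,1) blocked at (0,4); ray(1,0) blocked at (2,2); ray(1,1) blocked at (2,4); ray(1,-1) blocked at (1,1)]
  WN@(2,2): attacks (3,4) (4,3) (1,4) (0,3) (3,0) (4,1) (1,0) (0,1)
W attacks (4,1): yes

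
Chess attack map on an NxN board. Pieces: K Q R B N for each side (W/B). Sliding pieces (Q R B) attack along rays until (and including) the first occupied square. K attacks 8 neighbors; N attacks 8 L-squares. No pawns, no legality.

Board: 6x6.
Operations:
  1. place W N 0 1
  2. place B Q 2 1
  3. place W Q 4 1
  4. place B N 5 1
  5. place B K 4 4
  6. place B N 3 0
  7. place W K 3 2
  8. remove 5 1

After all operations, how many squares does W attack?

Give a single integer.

Answer: 17

Derivation:
Op 1: place WN@(0,1)
Op 2: place BQ@(2,1)
Op 3: place WQ@(4,1)
Op 4: place BN@(5,1)
Op 5: place BK@(4,4)
Op 6: place BN@(3,0)
Op 7: place WK@(3,2)
Op 8: remove (5,1)
Per-piece attacks for W:
  WN@(0,1): attacks (1,3) (2,2) (2,0)
  WK@(3,2): attacks (3,3) (3,1) (4,2) (2,2) (4,3) (4,1) (2,3) (2,1)
  WQ@(4,1): attacks (4,2) (4,3) (4,4) (4,0) (5,1) (3,1) (2,1) (5,2) (5,0) (3,2) (3,0) [ray(0,1) blocked at (4,4); ray(-1,0) blocked at (2,1); ray(-1,1) blocked at (3,2); ray(-1,-1) blocked at (3,0)]
Union (17 distinct): (1,3) (2,0) (2,1) (2,2) (2,3) (3,0) (3,1) (3,2) (3,3) (4,0) (4,1) (4,2) (4,3) (4,4) (5,0) (5,1) (5,2)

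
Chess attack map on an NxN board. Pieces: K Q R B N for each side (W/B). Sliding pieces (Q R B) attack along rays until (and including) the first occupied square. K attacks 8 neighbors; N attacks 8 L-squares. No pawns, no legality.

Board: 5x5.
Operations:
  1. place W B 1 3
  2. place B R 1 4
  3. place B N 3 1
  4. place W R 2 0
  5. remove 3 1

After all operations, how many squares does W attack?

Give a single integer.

Op 1: place WB@(1,3)
Op 2: place BR@(1,4)
Op 3: place BN@(3,1)
Op 4: place WR@(2,0)
Op 5: remove (3,1)
Per-piece attacks for W:
  WB@(1,3): attacks (2,4) (2,2) (3,1) (4,0) (0,4) (0,2)
  WR@(2,0): attacks (2,1) (2,2) (2,3) (2,4) (3,0) (4,0) (1,0) (0,0)
Union (11 distinct): (0,0) (0,2) (0,4) (1,0) (2,1) (2,2) (2,3) (2,4) (3,0) (3,1) (4,0)

Answer: 11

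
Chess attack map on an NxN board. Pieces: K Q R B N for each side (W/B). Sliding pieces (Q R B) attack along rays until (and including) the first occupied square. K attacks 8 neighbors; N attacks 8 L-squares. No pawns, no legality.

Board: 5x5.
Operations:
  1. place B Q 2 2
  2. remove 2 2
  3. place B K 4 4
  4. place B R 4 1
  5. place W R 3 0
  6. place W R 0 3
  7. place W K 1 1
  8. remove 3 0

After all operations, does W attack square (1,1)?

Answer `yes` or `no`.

Op 1: place BQ@(2,2)
Op 2: remove (2,2)
Op 3: place BK@(4,4)
Op 4: place BR@(4,1)
Op 5: place WR@(3,0)
Op 6: place WR@(0,3)
Op 7: place WK@(1,1)
Op 8: remove (3,0)
Per-piece attacks for W:
  WR@(0,3): attacks (0,4) (0,2) (0,1) (0,0) (1,3) (2,3) (3,3) (4,3)
  WK@(1,1): attacks (1,2) (1,0) (2,1) (0,1) (2,2) (2,0) (0,2) (0,0)
W attacks (1,1): no

Answer: no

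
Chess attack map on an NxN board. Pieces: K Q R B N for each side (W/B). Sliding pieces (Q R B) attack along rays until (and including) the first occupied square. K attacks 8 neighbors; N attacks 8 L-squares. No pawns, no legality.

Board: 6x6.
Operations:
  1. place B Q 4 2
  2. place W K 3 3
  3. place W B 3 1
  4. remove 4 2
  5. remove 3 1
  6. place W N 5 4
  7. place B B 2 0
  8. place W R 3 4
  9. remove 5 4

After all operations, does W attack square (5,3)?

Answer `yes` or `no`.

Op 1: place BQ@(4,2)
Op 2: place WK@(3,3)
Op 3: place WB@(3,1)
Op 4: remove (4,2)
Op 5: remove (3,1)
Op 6: place WN@(5,4)
Op 7: place BB@(2,0)
Op 8: place WR@(3,4)
Op 9: remove (5,4)
Per-piece attacks for W:
  WK@(3,3): attacks (3,4) (3,2) (4,3) (2,3) (4,4) (4,2) (2,4) (2,2)
  WR@(3,4): attacks (3,5) (3,3) (4,4) (5,4) (2,4) (1,4) (0,4) [ray(0,-1) blocked at (3,3)]
W attacks (5,3): no

Answer: no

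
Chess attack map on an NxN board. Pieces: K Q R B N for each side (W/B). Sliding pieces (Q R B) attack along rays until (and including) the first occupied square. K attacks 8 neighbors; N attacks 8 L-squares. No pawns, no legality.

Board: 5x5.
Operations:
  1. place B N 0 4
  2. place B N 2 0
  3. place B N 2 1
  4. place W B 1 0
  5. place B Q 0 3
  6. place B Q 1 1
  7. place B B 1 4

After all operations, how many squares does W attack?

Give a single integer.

Op 1: place BN@(0,4)
Op 2: place BN@(2,0)
Op 3: place BN@(2,1)
Op 4: place WB@(1,0)
Op 5: place BQ@(0,3)
Op 6: place BQ@(1,1)
Op 7: place BB@(1,4)
Per-piece attacks for W:
  WB@(1,0): attacks (2,1) (0,1) [ray(1,1) blocked at (2,1)]
Union (2 distinct): (0,1) (2,1)

Answer: 2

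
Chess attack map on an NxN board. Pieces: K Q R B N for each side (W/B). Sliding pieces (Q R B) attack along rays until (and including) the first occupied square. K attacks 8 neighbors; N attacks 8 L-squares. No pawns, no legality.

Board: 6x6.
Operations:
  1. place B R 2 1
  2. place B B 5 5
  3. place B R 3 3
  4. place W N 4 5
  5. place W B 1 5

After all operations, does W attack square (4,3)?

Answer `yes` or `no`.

Op 1: place BR@(2,1)
Op 2: place BB@(5,5)
Op 3: place BR@(3,3)
Op 4: place WN@(4,5)
Op 5: place WB@(1,5)
Per-piece attacks for W:
  WB@(1,5): attacks (2,4) (3,3) (0,4) [ray(1,-1) blocked at (3,3)]
  WN@(4,5): attacks (5,3) (3,3) (2,4)
W attacks (4,3): no

Answer: no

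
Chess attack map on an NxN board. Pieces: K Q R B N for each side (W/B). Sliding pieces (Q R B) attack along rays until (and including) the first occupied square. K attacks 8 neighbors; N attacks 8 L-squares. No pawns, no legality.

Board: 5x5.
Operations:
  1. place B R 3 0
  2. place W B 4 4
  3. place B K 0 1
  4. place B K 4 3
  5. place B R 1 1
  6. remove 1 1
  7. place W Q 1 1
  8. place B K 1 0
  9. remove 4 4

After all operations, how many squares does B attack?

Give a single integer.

Op 1: place BR@(3,0)
Op 2: place WB@(4,4)
Op 3: place BK@(0,1)
Op 4: place BK@(4,3)
Op 5: place BR@(1,1)
Op 6: remove (1,1)
Op 7: place WQ@(1,1)
Op 8: place BK@(1,0)
Op 9: remove (4,4)
Per-piece attacks for B:
  BK@(0,1): attacks (0,2) (0,0) (1,1) (1,2) (1,0)
  BK@(1,0): attacks (1,1) (2,0) (0,0) (2,1) (0,1)
  BR@(3,0): attacks (3,1) (3,2) (3,3) (3,4) (4,0) (2,0) (1,0) [ray(-1,0) blocked at (1,0)]
  BK@(4,3): attacks (4,4) (4,2) (3,3) (3,4) (3,2)
Union (15 distinct): (0,0) (0,1) (0,2) (1,0) (1,1) (1,2) (2,0) (2,1) (3,1) (3,2) (3,3) (3,4) (4,0) (4,2) (4,4)

Answer: 15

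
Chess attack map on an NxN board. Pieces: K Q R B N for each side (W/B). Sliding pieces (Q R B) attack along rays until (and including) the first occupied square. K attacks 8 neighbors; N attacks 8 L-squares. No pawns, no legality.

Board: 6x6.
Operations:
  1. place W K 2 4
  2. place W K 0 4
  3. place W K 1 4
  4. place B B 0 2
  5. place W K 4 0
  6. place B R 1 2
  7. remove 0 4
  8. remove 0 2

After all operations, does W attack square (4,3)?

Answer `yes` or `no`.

Op 1: place WK@(2,4)
Op 2: place WK@(0,4)
Op 3: place WK@(1,4)
Op 4: place BB@(0,2)
Op 5: place WK@(4,0)
Op 6: place BR@(1,2)
Op 7: remove (0,4)
Op 8: remove (0,2)
Per-piece attacks for W:
  WK@(1,4): attacks (1,5) (1,3) (2,4) (0,4) (2,5) (2,3) (0,5) (0,3)
  WK@(2,4): attacks (2,5) (2,3) (3,4) (1,4) (3,5) (3,3) (1,5) (1,3)
  WK@(4,0): attacks (4,1) (5,0) (3,0) (5,1) (3,1)
W attacks (4,3): no

Answer: no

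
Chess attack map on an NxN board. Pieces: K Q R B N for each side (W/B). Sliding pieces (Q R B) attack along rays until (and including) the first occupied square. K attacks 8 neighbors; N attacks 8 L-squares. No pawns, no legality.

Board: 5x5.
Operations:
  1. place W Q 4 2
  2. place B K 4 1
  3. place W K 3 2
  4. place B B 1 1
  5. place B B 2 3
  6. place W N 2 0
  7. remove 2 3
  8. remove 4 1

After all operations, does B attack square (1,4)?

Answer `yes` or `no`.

Answer: no

Derivation:
Op 1: place WQ@(4,2)
Op 2: place BK@(4,1)
Op 3: place WK@(3,2)
Op 4: place BB@(1,1)
Op 5: place BB@(2,3)
Op 6: place WN@(2,0)
Op 7: remove (2,3)
Op 8: remove (4,1)
Per-piece attacks for B:
  BB@(1,1): attacks (2,2) (3,3) (4,4) (2,0) (0,2) (0,0) [ray(1,-1) blocked at (2,0)]
B attacks (1,4): no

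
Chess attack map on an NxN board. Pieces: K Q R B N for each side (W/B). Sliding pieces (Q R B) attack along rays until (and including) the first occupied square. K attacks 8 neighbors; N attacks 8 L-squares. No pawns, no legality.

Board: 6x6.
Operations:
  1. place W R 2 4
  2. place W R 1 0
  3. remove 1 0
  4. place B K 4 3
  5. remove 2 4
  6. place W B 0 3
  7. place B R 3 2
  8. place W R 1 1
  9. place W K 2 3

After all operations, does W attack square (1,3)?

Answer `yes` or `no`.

Answer: yes

Derivation:
Op 1: place WR@(2,4)
Op 2: place WR@(1,0)
Op 3: remove (1,0)
Op 4: place BK@(4,3)
Op 5: remove (2,4)
Op 6: place WB@(0,3)
Op 7: place BR@(3,2)
Op 8: place WR@(1,1)
Op 9: place WK@(2,3)
Per-piece attacks for W:
  WB@(0,3): attacks (1,4) (2,5) (1,2) (2,1) (3,0)
  WR@(1,1): attacks (1,2) (1,3) (1,4) (1,5) (1,0) (2,1) (3,1) (4,1) (5,1) (0,1)
  WK@(2,3): attacks (2,4) (2,2) (3,3) (1,3) (3,4) (3,2) (1,4) (1,2)
W attacks (1,3): yes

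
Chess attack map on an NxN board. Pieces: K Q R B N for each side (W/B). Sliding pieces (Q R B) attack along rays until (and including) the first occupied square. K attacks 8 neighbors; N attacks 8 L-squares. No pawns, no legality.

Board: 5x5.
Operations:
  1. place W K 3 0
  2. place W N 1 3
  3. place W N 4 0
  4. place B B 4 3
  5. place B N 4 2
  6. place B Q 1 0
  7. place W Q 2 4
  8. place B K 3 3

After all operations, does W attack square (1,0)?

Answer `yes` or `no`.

Op 1: place WK@(3,0)
Op 2: place WN@(1,3)
Op 3: place WN@(4,0)
Op 4: place BB@(4,3)
Op 5: place BN@(4,2)
Op 6: place BQ@(1,0)
Op 7: place WQ@(2,4)
Op 8: place BK@(3,3)
Per-piece attacks for W:
  WN@(1,3): attacks (3,4) (2,1) (3,2) (0,1)
  WQ@(2,4): attacks (2,3) (2,2) (2,1) (2,0) (3,4) (4,4) (1,4) (0,4) (3,3) (1,3) [ray(1,-1) blocked at (3,3); ray(-1,-1) blocked at (1,3)]
  WK@(3,0): attacks (3,1) (4,0) (2,0) (4,1) (2,1)
  WN@(4,0): attacks (3,2) (2,1)
W attacks (1,0): no

Answer: no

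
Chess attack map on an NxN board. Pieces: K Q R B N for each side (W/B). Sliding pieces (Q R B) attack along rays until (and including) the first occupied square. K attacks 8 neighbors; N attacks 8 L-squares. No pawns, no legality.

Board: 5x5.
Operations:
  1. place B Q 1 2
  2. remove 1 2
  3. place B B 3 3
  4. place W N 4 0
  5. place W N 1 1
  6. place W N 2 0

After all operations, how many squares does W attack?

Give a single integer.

Answer: 8

Derivation:
Op 1: place BQ@(1,2)
Op 2: remove (1,2)
Op 3: place BB@(3,3)
Op 4: place WN@(4,0)
Op 5: place WN@(1,1)
Op 6: place WN@(2,0)
Per-piece attacks for W:
  WN@(1,1): attacks (2,3) (3,2) (0,3) (3,0)
  WN@(2,0): attacks (3,2) (4,1) (1,2) (0,1)
  WN@(4,0): attacks (3,2) (2,1)
Union (8 distinct): (0,1) (0,3) (1,2) (2,1) (2,3) (3,0) (3,2) (4,1)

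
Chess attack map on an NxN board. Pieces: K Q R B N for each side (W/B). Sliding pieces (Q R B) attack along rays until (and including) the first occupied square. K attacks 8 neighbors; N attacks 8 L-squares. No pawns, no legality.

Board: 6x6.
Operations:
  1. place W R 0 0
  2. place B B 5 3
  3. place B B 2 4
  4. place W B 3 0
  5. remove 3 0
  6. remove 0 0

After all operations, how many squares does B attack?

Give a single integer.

Op 1: place WR@(0,0)
Op 2: place BB@(5,3)
Op 3: place BB@(2,4)
Op 4: place WB@(3,0)
Op 5: remove (3,0)
Op 6: remove (0,0)
Per-piece attacks for B:
  BB@(2,4): attacks (3,5) (3,3) (4,2) (5,1) (1,5) (1,3) (0,2)
  BB@(5,3): attacks (4,4) (3,5) (4,2) (3,1) (2,0)
Union (10 distinct): (0,2) (1,3) (1,5) (2,0) (3,1) (3,3) (3,5) (4,2) (4,4) (5,1)

Answer: 10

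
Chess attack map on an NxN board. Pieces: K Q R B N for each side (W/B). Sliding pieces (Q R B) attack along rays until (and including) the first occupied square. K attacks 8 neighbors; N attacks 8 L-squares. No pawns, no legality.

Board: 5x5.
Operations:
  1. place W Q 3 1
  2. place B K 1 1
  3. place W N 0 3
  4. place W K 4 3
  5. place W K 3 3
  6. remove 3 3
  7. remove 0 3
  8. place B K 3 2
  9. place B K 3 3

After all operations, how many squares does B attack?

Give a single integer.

Op 1: place WQ@(3,1)
Op 2: place BK@(1,1)
Op 3: place WN@(0,3)
Op 4: place WK@(4,3)
Op 5: place WK@(3,3)
Op 6: remove (3,3)
Op 7: remove (0,3)
Op 8: place BK@(3,2)
Op 9: place BK@(3,3)
Per-piece attacks for B:
  BK@(1,1): attacks (1,2) (1,0) (2,1) (0,1) (2,2) (2,0) (0,2) (0,0)
  BK@(3,2): attacks (3,3) (3,1) (4,2) (2,2) (4,3) (4,1) (2,3) (2,1)
  BK@(3,3): attacks (3,4) (3,2) (4,3) (2,3) (4,4) (4,2) (2,4) (2,2)
Union (18 distinct): (0,0) (0,1) (0,2) (1,0) (1,2) (2,0) (2,1) (2,2) (2,3) (2,4) (3,1) (3,2) (3,3) (3,4) (4,1) (4,2) (4,3) (4,4)

Answer: 18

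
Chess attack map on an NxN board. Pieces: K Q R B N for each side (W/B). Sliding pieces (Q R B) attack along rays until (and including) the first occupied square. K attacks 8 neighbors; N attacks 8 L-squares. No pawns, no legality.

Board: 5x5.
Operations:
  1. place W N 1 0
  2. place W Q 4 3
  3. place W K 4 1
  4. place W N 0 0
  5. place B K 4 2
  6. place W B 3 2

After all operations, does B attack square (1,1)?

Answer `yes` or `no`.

Answer: no

Derivation:
Op 1: place WN@(1,0)
Op 2: place WQ@(4,3)
Op 3: place WK@(4,1)
Op 4: place WN@(0,0)
Op 5: place BK@(4,2)
Op 6: place WB@(3,2)
Per-piece attacks for B:
  BK@(4,2): attacks (4,3) (4,1) (3,2) (3,3) (3,1)
B attacks (1,1): no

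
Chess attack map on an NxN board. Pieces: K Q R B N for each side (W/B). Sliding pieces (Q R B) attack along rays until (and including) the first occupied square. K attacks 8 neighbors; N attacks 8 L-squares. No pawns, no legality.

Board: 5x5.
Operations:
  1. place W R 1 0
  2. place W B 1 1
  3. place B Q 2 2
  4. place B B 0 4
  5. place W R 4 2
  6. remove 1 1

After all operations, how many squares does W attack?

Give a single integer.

Op 1: place WR@(1,0)
Op 2: place WB@(1,1)
Op 3: place BQ@(2,2)
Op 4: place BB@(0,4)
Op 5: place WR@(4,2)
Op 6: remove (1,1)
Per-piece attacks for W:
  WR@(1,0): attacks (1,1) (1,2) (1,3) (1,4) (2,0) (3,0) (4,0) (0,0)
  WR@(4,2): attacks (4,3) (4,4) (4,1) (4,0) (3,2) (2,2) [ray(-1,0) blocked at (2,2)]
Union (13 distinct): (0,0) (1,1) (1,2) (1,3) (1,4) (2,0) (2,2) (3,0) (3,2) (4,0) (4,1) (4,3) (4,4)

Answer: 13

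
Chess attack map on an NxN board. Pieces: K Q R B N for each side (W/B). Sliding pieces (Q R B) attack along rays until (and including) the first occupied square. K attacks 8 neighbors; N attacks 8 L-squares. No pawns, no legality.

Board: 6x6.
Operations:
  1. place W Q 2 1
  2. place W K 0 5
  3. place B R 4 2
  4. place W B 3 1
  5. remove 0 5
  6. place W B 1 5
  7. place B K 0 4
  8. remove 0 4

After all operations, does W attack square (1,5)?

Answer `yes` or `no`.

Answer: no

Derivation:
Op 1: place WQ@(2,1)
Op 2: place WK@(0,5)
Op 3: place BR@(4,2)
Op 4: place WB@(3,1)
Op 5: remove (0,5)
Op 6: place WB@(1,5)
Op 7: place BK@(0,4)
Op 8: remove (0,4)
Per-piece attacks for W:
  WB@(1,5): attacks (2,4) (3,3) (4,2) (0,4) [ray(1,-1) blocked at (4,2)]
  WQ@(2,1): attacks (2,2) (2,3) (2,4) (2,5) (2,0) (3,1) (1,1) (0,1) (3,2) (4,3) (5,4) (3,0) (1,2) (0,3) (1,0) [ray(1,0) blocked at (3,1)]
  WB@(3,1): attacks (4,2) (4,0) (2,2) (1,3) (0,4) (2,0) [ray(1,1) blocked at (4,2)]
W attacks (1,5): no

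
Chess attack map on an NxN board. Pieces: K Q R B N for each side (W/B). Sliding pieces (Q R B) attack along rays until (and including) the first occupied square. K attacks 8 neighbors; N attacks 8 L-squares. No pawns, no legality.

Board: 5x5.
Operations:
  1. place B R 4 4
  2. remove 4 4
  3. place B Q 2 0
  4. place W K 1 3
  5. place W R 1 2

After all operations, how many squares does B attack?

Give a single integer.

Op 1: place BR@(4,4)
Op 2: remove (4,4)
Op 3: place BQ@(2,0)
Op 4: place WK@(1,3)
Op 5: place WR@(1,2)
Per-piece attacks for B:
  BQ@(2,0): attacks (2,1) (2,2) (2,3) (2,4) (3,0) (4,0) (1,0) (0,0) (3,1) (4,2) (1,1) (0,2)
Union (12 distinct): (0,0) (0,2) (1,0) (1,1) (2,1) (2,2) (2,3) (2,4) (3,0) (3,1) (4,0) (4,2)

Answer: 12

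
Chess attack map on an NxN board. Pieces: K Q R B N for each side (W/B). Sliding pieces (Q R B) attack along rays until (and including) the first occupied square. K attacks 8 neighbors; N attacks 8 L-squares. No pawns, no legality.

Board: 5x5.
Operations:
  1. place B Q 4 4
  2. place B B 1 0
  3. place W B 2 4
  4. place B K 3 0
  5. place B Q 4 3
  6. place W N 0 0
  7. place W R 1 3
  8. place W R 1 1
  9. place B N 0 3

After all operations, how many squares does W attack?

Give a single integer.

Answer: 14

Derivation:
Op 1: place BQ@(4,4)
Op 2: place BB@(1,0)
Op 3: place WB@(2,4)
Op 4: place BK@(3,0)
Op 5: place BQ@(4,3)
Op 6: place WN@(0,0)
Op 7: place WR@(1,3)
Op 8: place WR@(1,1)
Op 9: place BN@(0,3)
Per-piece attacks for W:
  WN@(0,0): attacks (1,2) (2,1)
  WR@(1,1): attacks (1,2) (1,3) (1,0) (2,1) (3,1) (4,1) (0,1) [ray(0,1) blocked at (1,3); ray(0,-1) blocked at (1,0)]
  WR@(1,3): attacks (1,4) (1,2) (1,1) (2,3) (3,3) (4,3) (0,3) [ray(0,-1) blocked at (1,1); ray(1,0) blocked at (4,3); ray(-1,0) blocked at (0,3)]
  WB@(2,4): attacks (3,3) (4,2) (1,3) [ray(-1,-1) blocked at (1,3)]
Union (14 distinct): (0,1) (0,3) (1,0) (1,1) (1,2) (1,3) (1,4) (2,1) (2,3) (3,1) (3,3) (4,1) (4,2) (4,3)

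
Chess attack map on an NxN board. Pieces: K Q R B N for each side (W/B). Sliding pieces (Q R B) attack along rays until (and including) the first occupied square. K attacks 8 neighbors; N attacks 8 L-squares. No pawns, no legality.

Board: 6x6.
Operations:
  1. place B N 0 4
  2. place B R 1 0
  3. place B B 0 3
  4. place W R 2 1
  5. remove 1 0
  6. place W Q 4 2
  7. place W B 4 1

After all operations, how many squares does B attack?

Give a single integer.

Answer: 5

Derivation:
Op 1: place BN@(0,4)
Op 2: place BR@(1,0)
Op 3: place BB@(0,3)
Op 4: place WR@(2,1)
Op 5: remove (1,0)
Op 6: place WQ@(4,2)
Op 7: place WB@(4,1)
Per-piece attacks for B:
  BB@(0,3): attacks (1,4) (2,5) (1,2) (2,1) [ray(1,-1) blocked at (2,1)]
  BN@(0,4): attacks (2,5) (1,2) (2,3)
Union (5 distinct): (1,2) (1,4) (2,1) (2,3) (2,5)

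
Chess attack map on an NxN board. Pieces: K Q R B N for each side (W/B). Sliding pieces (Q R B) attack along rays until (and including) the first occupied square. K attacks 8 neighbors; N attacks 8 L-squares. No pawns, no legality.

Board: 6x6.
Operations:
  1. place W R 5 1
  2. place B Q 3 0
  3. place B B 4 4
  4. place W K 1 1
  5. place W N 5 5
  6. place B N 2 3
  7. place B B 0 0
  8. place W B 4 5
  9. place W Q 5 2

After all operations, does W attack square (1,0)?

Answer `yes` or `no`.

Op 1: place WR@(5,1)
Op 2: place BQ@(3,0)
Op 3: place BB@(4,4)
Op 4: place WK@(1,1)
Op 5: place WN@(5,5)
Op 6: place BN@(2,3)
Op 7: place BB@(0,0)
Op 8: place WB@(4,5)
Op 9: place WQ@(5,2)
Per-piece attacks for W:
  WK@(1,1): attacks (1,2) (1,0) (2,1) (0,1) (2,2) (2,0) (0,2) (0,0)
  WB@(4,5): attacks (5,4) (3,4) (2,3) [ray(-1,-1) blocked at (2,3)]
  WR@(5,1): attacks (5,2) (5,0) (4,1) (3,1) (2,1) (1,1) [ray(0,1) blocked at (5,2); ray(-1,0) blocked at (1,1)]
  WQ@(5,2): attacks (5,3) (5,4) (5,5) (5,1) (4,2) (3,2) (2,2) (1,2) (0,2) (4,3) (3,4) (2,5) (4,1) (3,0) [ray(0,1) blocked at (5,5); ray(0,-1) blocked at (5,1); ray(-1,-1) blocked at (3,0)]
  WN@(5,5): attacks (4,3) (3,4)
W attacks (1,0): yes

Answer: yes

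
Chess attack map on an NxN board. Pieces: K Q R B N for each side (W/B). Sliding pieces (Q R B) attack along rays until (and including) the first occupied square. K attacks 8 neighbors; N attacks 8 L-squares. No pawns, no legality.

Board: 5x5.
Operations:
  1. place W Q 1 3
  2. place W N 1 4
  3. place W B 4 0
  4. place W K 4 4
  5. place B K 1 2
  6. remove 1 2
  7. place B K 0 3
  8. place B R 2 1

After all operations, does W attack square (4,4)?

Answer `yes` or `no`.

Answer: no

Derivation:
Op 1: place WQ@(1,3)
Op 2: place WN@(1,4)
Op 3: place WB@(4,0)
Op 4: place WK@(4,4)
Op 5: place BK@(1,2)
Op 6: remove (1,2)
Op 7: place BK@(0,3)
Op 8: place BR@(2,1)
Per-piece attacks for W:
  WQ@(1,3): attacks (1,4) (1,2) (1,1) (1,0) (2,3) (3,3) (4,3) (0,3) (2,4) (2,2) (3,1) (4,0) (0,4) (0,2) [ray(0,1) blocked at (1,4); ray(-1,0) blocked at (0,3); ray(1,-1) blocked at (4,0)]
  WN@(1,4): attacks (2,2) (3,3) (0,2)
  WB@(4,0): attacks (3,1) (2,2) (1,3) [ray(-1,1) blocked at (1,3)]
  WK@(4,4): attacks (4,3) (3,4) (3,3)
W attacks (4,4): no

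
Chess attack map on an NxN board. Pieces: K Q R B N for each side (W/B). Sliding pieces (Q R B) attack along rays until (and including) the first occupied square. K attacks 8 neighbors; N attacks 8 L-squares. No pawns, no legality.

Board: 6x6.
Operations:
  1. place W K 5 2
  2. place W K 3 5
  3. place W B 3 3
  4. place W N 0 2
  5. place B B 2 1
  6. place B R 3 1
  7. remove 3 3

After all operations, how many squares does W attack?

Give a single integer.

Answer: 14

Derivation:
Op 1: place WK@(5,2)
Op 2: place WK@(3,5)
Op 3: place WB@(3,3)
Op 4: place WN@(0,2)
Op 5: place BB@(2,1)
Op 6: place BR@(3,1)
Op 7: remove (3,3)
Per-piece attacks for W:
  WN@(0,2): attacks (1,4) (2,3) (1,0) (2,1)
  WK@(3,5): attacks (3,4) (4,5) (2,5) (4,4) (2,4)
  WK@(5,2): attacks (5,3) (5,1) (4,2) (4,3) (4,1)
Union (14 distinct): (1,0) (1,4) (2,1) (2,3) (2,4) (2,5) (3,4) (4,1) (4,2) (4,3) (4,4) (4,5) (5,1) (5,3)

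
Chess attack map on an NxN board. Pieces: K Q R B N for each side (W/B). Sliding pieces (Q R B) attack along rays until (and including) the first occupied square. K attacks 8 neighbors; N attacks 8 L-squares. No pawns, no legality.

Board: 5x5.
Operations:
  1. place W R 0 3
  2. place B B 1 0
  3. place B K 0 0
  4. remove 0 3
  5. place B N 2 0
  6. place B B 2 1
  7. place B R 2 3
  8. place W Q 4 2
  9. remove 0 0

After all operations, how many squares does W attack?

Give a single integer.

Op 1: place WR@(0,3)
Op 2: place BB@(1,0)
Op 3: place BK@(0,0)
Op 4: remove (0,3)
Op 5: place BN@(2,0)
Op 6: place BB@(2,1)
Op 7: place BR@(2,3)
Op 8: place WQ@(4,2)
Op 9: remove (0,0)
Per-piece attacks for W:
  WQ@(4,2): attacks (4,3) (4,4) (4,1) (4,0) (3,2) (2,2) (1,2) (0,2) (3,3) (2,4) (3,1) (2,0) [ray(-1,-1) blocked at (2,0)]
Union (12 distinct): (0,2) (1,2) (2,0) (2,2) (2,4) (3,1) (3,2) (3,3) (4,0) (4,1) (4,3) (4,4)

Answer: 12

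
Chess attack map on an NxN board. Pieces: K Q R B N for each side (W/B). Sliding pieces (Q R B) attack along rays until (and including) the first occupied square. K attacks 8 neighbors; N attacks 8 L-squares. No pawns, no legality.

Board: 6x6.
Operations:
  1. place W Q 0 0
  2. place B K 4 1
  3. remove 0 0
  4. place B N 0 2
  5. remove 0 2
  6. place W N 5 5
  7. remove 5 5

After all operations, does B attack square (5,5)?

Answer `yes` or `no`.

Op 1: place WQ@(0,0)
Op 2: place BK@(4,1)
Op 3: remove (0,0)
Op 4: place BN@(0,2)
Op 5: remove (0,2)
Op 6: place WN@(5,5)
Op 7: remove (5,5)
Per-piece attacks for B:
  BK@(4,1): attacks (4,2) (4,0) (5,1) (3,1) (5,2) (5,0) (3,2) (3,0)
B attacks (5,5): no

Answer: no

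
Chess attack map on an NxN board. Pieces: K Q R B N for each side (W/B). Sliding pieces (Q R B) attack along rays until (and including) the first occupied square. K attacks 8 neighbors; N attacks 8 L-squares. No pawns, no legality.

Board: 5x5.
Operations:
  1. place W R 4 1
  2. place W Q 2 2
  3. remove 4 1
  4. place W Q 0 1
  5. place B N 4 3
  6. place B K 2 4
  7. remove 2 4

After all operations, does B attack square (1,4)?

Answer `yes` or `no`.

Answer: no

Derivation:
Op 1: place WR@(4,1)
Op 2: place WQ@(2,2)
Op 3: remove (4,1)
Op 4: place WQ@(0,1)
Op 5: place BN@(4,3)
Op 6: place BK@(2,4)
Op 7: remove (2,4)
Per-piece attacks for B:
  BN@(4,3): attacks (2,4) (3,1) (2,2)
B attacks (1,4): no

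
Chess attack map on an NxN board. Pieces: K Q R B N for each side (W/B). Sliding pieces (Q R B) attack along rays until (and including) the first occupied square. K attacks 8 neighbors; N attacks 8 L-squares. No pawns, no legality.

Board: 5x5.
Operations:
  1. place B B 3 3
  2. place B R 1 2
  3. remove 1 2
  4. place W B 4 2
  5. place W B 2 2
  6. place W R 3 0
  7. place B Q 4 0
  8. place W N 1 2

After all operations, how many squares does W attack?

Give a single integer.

Answer: 11

Derivation:
Op 1: place BB@(3,3)
Op 2: place BR@(1,2)
Op 3: remove (1,2)
Op 4: place WB@(4,2)
Op 5: place WB@(2,2)
Op 6: place WR@(3,0)
Op 7: place BQ@(4,0)
Op 8: place WN@(1,2)
Per-piece attacks for W:
  WN@(1,2): attacks (2,4) (3,3) (0,4) (2,0) (3,1) (0,0)
  WB@(2,2): attacks (3,3) (3,1) (4,0) (1,3) (0,4) (1,1) (0,0) [ray(1,1) blocked at (3,3); ray(1,-1) blocked at (4,0)]
  WR@(3,0): attacks (3,1) (3,2) (3,3) (4,0) (2,0) (1,0) (0,0) [ray(0,1) blocked at (3,3); ray(1,0) blocked at (4,0)]
  WB@(4,2): attacks (3,3) (3,1) (2,0) [ray(-1,1) blocked at (3,3)]
Union (11 distinct): (0,0) (0,4) (1,0) (1,1) (1,3) (2,0) (2,4) (3,1) (3,2) (3,3) (4,0)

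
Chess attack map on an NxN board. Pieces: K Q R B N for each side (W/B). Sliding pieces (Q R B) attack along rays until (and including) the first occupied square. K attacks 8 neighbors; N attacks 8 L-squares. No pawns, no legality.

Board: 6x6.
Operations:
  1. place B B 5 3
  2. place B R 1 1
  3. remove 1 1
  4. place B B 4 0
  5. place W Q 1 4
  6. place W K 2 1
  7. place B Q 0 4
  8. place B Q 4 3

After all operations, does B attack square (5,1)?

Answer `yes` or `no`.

Answer: yes

Derivation:
Op 1: place BB@(5,3)
Op 2: place BR@(1,1)
Op 3: remove (1,1)
Op 4: place BB@(4,0)
Op 5: place WQ@(1,4)
Op 6: place WK@(2,1)
Op 7: place BQ@(0,4)
Op 8: place BQ@(4,3)
Per-piece attacks for B:
  BQ@(0,4): attacks (0,5) (0,3) (0,2) (0,1) (0,0) (1,4) (1,5) (1,3) (2,2) (3,1) (4,0) [ray(1,0) blocked at (1,4); ray(1,-1) blocked at (4,0)]
  BB@(4,0): attacks (5,1) (3,1) (2,2) (1,3) (0,4) [ray(-1,1) blocked at (0,4)]
  BQ@(4,3): attacks (4,4) (4,5) (4,2) (4,1) (4,0) (5,3) (3,3) (2,3) (1,3) (0,3) (5,4) (5,2) (3,4) (2,5) (3,2) (2,1) [ray(0,-1) blocked at (4,0); ray(1,0) blocked at (5,3); ray(-1,-1) blocked at (2,1)]
  BB@(5,3): attacks (4,4) (3,5) (4,2) (3,1) (2,0)
B attacks (5,1): yes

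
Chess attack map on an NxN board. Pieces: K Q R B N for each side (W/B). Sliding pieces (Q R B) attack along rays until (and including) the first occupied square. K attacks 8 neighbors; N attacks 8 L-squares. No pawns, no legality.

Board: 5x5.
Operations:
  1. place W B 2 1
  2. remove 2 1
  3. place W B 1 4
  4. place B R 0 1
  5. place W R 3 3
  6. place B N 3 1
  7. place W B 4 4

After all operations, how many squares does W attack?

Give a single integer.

Op 1: place WB@(2,1)
Op 2: remove (2,1)
Op 3: place WB@(1,4)
Op 4: place BR@(0,1)
Op 5: place WR@(3,3)
Op 6: place BN@(3,1)
Op 7: place WB@(4,4)
Per-piece attacks for W:
  WB@(1,4): attacks (2,3) (3,2) (4,1) (0,3)
  WR@(3,3): attacks (3,4) (3,2) (3,1) (4,3) (2,3) (1,3) (0,3) [ray(0,-1) blocked at (3,1)]
  WB@(4,4): attacks (3,3) [ray(-1,-1) blocked at (3,3)]
Union (9 distinct): (0,3) (1,3) (2,3) (3,1) (3,2) (3,3) (3,4) (4,1) (4,3)

Answer: 9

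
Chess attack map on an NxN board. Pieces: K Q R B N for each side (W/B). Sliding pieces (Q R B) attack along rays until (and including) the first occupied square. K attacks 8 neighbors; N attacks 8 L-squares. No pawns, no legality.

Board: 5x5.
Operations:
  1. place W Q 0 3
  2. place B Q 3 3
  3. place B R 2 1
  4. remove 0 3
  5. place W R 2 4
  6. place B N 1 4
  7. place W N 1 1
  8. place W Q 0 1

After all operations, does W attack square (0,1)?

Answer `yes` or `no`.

Answer: no

Derivation:
Op 1: place WQ@(0,3)
Op 2: place BQ@(3,3)
Op 3: place BR@(2,1)
Op 4: remove (0,3)
Op 5: place WR@(2,4)
Op 6: place BN@(1,4)
Op 7: place WN@(1,1)
Op 8: place WQ@(0,1)
Per-piece attacks for W:
  WQ@(0,1): attacks (0,2) (0,3) (0,4) (0,0) (1,1) (1,2) (2,3) (3,4) (1,0) [ray(1,0) blocked at (1,1)]
  WN@(1,1): attacks (2,3) (3,2) (0,3) (3,0)
  WR@(2,4): attacks (2,3) (2,2) (2,1) (3,4) (4,4) (1,4) [ray(0,-1) blocked at (2,1); ray(-1,0) blocked at (1,4)]
W attacks (0,1): no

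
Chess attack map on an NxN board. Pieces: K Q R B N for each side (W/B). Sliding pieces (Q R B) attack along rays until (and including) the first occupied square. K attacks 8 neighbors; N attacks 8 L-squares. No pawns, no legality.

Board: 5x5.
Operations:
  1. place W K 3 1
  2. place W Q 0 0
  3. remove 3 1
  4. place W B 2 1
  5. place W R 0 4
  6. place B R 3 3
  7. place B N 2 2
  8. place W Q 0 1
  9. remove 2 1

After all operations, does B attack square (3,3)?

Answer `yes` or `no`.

Op 1: place WK@(3,1)
Op 2: place WQ@(0,0)
Op 3: remove (3,1)
Op 4: place WB@(2,1)
Op 5: place WR@(0,4)
Op 6: place BR@(3,3)
Op 7: place BN@(2,2)
Op 8: place WQ@(0,1)
Op 9: remove (2,1)
Per-piece attacks for B:
  BN@(2,2): attacks (3,4) (4,3) (1,4) (0,3) (3,0) (4,1) (1,0) (0,1)
  BR@(3,3): attacks (3,4) (3,2) (3,1) (3,0) (4,3) (2,3) (1,3) (0,3)
B attacks (3,3): no

Answer: no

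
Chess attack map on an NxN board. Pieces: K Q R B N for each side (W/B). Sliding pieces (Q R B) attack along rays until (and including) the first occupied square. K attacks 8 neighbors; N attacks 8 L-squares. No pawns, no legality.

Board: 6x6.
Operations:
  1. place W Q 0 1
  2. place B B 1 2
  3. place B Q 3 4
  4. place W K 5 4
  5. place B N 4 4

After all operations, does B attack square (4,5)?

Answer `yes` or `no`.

Answer: yes

Derivation:
Op 1: place WQ@(0,1)
Op 2: place BB@(1,2)
Op 3: place BQ@(3,4)
Op 4: place WK@(5,4)
Op 5: place BN@(4,4)
Per-piece attacks for B:
  BB@(1,2): attacks (2,3) (3,4) (2,1) (3,0) (0,3) (0,1) [ray(1,1) blocked at (3,4); ray(-1,-1) blocked at (0,1)]
  BQ@(3,4): attacks (3,5) (3,3) (3,2) (3,1) (3,0) (4,4) (2,4) (1,4) (0,4) (4,5) (4,3) (5,2) (2,5) (2,3) (1,2) [ray(1,0) blocked at (4,4); ray(-1,-1) blocked at (1,2)]
  BN@(4,4): attacks (2,5) (5,2) (3,2) (2,3)
B attacks (4,5): yes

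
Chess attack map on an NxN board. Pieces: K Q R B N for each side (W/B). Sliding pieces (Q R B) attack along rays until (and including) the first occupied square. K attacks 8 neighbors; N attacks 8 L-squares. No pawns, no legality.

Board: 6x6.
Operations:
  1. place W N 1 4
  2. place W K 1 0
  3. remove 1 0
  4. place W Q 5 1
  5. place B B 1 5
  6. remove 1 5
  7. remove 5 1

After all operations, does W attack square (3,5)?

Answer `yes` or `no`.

Op 1: place WN@(1,4)
Op 2: place WK@(1,0)
Op 3: remove (1,0)
Op 4: place WQ@(5,1)
Op 5: place BB@(1,5)
Op 6: remove (1,5)
Op 7: remove (5,1)
Per-piece attacks for W:
  WN@(1,4): attacks (3,5) (2,2) (3,3) (0,2)
W attacks (3,5): yes

Answer: yes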